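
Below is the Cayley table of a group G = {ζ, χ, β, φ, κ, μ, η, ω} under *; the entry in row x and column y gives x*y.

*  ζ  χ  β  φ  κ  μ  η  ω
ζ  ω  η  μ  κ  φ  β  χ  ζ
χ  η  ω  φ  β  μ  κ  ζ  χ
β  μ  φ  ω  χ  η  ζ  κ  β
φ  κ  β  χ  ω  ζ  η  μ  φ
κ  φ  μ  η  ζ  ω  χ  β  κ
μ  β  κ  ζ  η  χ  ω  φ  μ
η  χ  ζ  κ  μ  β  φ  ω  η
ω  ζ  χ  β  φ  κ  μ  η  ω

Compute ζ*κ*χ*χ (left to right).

φ

ζ*κ = φ
φ*χ = β
β*χ = φ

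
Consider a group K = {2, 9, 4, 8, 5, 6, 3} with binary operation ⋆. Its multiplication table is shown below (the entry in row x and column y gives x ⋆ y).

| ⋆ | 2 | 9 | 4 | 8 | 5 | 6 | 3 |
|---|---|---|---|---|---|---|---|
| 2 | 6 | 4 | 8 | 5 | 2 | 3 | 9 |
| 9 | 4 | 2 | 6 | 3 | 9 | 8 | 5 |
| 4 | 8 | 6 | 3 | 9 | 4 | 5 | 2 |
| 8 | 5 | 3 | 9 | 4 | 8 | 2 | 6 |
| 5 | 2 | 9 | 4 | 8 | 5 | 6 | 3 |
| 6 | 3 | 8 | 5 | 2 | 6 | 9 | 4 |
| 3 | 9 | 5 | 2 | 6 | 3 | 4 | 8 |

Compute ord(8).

7

The identity element is 5 (its row matches the header).
8^1 = 8
8^2 = 8 ⋆ 8 = 4
8^3 = 4 ⋆ 8 = 9
8^4 = 9 ⋆ 8 = 3
8^5 = 3 ⋆ 8 = 6
8^6 = 6 ⋆ 8 = 2
8^7 = 2 ⋆ 8 = 5
The first power of 8 equal to the identity is 8^7, so ord(8) = 7.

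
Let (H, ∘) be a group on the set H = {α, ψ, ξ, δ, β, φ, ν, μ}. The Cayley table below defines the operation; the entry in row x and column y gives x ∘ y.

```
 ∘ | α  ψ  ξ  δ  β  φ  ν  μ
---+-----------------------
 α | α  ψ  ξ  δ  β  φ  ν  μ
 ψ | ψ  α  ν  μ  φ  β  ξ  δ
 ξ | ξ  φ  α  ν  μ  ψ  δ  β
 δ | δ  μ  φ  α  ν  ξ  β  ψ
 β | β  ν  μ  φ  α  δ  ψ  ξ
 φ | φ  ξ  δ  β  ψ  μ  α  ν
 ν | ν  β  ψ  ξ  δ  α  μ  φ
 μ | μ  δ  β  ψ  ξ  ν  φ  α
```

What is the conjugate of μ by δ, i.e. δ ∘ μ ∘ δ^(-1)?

The identity is α. In row δ, the entry α sits in column δ, so δ^(-1) = δ.
δ ∘ μ = ψ
ψ ∘ δ = μ

μ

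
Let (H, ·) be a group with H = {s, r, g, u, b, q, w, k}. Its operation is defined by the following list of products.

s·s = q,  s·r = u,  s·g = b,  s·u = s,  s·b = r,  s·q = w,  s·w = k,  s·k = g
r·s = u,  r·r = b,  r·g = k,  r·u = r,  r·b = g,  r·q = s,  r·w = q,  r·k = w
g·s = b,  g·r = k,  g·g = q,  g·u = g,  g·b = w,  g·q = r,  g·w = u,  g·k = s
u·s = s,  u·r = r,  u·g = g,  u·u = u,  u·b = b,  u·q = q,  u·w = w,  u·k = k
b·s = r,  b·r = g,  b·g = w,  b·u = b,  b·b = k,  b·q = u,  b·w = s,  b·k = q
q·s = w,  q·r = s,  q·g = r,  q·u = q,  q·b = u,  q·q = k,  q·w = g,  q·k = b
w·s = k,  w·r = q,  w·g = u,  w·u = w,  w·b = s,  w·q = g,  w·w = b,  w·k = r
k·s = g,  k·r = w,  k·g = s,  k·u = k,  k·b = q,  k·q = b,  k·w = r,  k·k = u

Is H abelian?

Check whether the table is symmetric across its main diagonal.
Every entry (row x, col y) equals the entry (row y, col x), so H is abelian.

Yes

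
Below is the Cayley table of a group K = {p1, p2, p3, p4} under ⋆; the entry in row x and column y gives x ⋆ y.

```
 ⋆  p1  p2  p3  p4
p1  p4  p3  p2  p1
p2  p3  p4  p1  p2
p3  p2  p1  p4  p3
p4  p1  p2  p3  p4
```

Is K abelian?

Check whether the table is symmetric across its main diagonal.
Every entry (row x, col y) equals the entry (row y, col x), so K is abelian.

Yes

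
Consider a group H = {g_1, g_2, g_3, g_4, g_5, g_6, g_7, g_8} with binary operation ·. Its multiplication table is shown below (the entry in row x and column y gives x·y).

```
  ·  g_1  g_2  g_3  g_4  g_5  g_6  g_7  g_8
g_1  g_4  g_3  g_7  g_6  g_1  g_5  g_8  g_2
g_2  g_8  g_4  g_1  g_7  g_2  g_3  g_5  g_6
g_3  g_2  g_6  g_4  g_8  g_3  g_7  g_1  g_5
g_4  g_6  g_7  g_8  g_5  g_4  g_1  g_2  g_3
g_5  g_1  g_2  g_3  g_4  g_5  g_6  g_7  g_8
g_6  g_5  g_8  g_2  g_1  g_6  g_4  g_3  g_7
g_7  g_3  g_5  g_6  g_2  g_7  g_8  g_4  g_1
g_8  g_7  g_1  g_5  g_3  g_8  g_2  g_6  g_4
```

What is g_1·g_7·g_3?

g_1·g_7 = g_8
g_8·g_3 = g_5
(Structurally, H here is isomorphic to the quaternion group Q_8.)

g_5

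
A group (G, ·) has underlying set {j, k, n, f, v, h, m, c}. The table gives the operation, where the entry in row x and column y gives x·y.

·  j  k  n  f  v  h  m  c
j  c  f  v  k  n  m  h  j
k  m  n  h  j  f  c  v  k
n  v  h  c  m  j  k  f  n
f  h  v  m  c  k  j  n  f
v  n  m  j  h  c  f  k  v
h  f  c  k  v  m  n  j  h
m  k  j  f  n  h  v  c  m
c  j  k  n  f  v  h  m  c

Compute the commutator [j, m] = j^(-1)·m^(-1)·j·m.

n

Identity is c; from the table j^(-1) = j and m^(-1) = m.
j·m = h
h·j = f
f·m = n
(Structurally, G here is isomorphic to the dihedral group D_4.)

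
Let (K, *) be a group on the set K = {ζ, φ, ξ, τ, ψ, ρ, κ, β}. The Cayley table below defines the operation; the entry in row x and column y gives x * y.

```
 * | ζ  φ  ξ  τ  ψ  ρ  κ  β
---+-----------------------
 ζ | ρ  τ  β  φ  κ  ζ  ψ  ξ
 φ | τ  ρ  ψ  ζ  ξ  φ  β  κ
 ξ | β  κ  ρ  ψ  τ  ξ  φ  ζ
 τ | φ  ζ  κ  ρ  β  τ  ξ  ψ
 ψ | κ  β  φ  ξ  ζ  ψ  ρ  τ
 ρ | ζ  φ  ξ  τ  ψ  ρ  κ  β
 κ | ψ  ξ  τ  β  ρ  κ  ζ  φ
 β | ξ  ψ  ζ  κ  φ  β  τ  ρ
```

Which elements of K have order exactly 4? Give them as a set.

Identity is ρ. Compute the order of each non-identity element by repeated multiplication:
  ζ: ζ → ρ  (order 2)
  φ: φ → ρ  (order 2)
  ξ: ξ → ρ  (order 2)
  τ: τ → ρ  (order 2)
  ψ: ψ → ζ → κ → ρ  (order 4)
  κ: κ → ζ → ψ → ρ  (order 4)
  β: β → ρ  (order 2)
Elements of order 4: {κ, ψ}.

{κ, ψ}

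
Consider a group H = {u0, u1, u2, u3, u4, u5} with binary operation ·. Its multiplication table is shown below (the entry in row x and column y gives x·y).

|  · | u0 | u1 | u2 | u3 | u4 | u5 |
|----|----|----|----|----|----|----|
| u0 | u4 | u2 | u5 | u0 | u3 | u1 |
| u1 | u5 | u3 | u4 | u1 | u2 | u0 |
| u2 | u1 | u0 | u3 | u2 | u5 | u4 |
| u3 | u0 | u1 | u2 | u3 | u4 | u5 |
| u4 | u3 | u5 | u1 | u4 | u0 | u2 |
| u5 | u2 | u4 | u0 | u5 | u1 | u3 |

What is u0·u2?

Read row u0, column u2: u0·u2 = u5.

u5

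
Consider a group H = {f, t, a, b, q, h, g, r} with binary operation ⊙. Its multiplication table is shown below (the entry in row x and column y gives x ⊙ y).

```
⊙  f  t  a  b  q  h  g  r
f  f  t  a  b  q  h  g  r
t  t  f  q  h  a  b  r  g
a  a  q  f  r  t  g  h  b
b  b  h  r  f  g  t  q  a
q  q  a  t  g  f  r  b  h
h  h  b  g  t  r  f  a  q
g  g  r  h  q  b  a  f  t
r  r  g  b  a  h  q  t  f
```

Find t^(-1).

t

First locate the identity: row f matches the header, so f is the identity.
Scan row t for f: t ⊙ t = f. Hence t^(-1) = t.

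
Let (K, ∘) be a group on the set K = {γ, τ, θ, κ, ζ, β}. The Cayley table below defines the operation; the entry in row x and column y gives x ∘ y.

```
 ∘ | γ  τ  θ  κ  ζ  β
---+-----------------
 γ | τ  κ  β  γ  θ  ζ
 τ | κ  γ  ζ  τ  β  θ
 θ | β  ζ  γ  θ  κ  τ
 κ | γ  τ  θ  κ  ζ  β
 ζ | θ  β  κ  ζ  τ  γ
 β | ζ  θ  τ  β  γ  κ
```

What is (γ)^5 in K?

τ

γ^1 = γ
γ^2 = γ ∘ γ = τ
γ^3 = τ ∘ γ = κ
γ^4 = κ ∘ γ = γ
γ^5 = γ ∘ γ = τ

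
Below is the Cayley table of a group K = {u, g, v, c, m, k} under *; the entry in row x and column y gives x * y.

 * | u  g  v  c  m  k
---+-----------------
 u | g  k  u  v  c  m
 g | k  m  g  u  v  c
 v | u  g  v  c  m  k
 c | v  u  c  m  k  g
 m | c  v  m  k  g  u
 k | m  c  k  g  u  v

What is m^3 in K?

v

m^1 = m
m^2 = m * m = g
m^3 = g * m = v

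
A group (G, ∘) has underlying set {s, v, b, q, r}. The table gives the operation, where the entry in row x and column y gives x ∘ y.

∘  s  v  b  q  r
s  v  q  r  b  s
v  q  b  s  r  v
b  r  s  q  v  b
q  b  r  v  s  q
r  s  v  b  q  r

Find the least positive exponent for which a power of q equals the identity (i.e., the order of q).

5

The identity element is r (its row matches the header).
q^1 = q
q^2 = q ∘ q = s
q^3 = s ∘ q = b
q^4 = b ∘ q = v
q^5 = v ∘ q = r
The first power of q equal to the identity is q^5, so ord(q) = 5.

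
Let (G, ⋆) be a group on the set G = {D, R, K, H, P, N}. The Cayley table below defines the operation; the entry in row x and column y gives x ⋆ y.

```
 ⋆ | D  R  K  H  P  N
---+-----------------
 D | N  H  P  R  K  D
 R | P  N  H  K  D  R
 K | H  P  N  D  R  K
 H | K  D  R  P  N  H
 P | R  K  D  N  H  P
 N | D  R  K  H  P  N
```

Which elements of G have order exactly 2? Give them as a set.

{D, K, R}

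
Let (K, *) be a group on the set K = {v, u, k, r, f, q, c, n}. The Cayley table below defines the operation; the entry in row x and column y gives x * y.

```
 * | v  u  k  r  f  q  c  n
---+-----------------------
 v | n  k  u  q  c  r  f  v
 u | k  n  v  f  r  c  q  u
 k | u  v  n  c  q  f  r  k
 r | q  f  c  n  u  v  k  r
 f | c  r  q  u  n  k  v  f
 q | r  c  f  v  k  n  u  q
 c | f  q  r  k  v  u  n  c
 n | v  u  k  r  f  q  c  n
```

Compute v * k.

Read row v, column k: v * k = u.

u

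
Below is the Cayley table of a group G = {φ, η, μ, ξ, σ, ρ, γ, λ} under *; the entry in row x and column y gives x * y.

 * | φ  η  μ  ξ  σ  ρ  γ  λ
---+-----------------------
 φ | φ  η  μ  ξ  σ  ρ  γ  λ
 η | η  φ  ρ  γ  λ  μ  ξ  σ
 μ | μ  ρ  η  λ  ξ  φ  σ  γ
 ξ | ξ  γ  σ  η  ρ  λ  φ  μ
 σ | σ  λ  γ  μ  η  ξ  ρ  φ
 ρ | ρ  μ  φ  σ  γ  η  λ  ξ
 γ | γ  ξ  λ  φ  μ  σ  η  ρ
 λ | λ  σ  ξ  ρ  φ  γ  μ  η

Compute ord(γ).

4

The identity element is φ (its row matches the header).
γ^1 = γ
γ^2 = γ * γ = η
γ^3 = η * γ = ξ
γ^4 = ξ * γ = φ
The first power of γ equal to the identity is γ^4, so ord(γ) = 4.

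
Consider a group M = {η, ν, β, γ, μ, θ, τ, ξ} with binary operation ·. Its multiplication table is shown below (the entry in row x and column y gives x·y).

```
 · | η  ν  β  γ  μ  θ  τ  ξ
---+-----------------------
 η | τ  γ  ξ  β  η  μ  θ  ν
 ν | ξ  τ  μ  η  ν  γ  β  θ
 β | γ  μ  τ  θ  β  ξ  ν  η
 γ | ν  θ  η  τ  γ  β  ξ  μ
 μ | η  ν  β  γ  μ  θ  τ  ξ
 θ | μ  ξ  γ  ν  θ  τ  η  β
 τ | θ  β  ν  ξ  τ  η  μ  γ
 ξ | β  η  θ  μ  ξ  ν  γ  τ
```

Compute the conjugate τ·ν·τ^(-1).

The identity is μ. In row τ, the entry μ sits in column τ, so τ^(-1) = τ.
τ·ν = β
β·τ = ν

ν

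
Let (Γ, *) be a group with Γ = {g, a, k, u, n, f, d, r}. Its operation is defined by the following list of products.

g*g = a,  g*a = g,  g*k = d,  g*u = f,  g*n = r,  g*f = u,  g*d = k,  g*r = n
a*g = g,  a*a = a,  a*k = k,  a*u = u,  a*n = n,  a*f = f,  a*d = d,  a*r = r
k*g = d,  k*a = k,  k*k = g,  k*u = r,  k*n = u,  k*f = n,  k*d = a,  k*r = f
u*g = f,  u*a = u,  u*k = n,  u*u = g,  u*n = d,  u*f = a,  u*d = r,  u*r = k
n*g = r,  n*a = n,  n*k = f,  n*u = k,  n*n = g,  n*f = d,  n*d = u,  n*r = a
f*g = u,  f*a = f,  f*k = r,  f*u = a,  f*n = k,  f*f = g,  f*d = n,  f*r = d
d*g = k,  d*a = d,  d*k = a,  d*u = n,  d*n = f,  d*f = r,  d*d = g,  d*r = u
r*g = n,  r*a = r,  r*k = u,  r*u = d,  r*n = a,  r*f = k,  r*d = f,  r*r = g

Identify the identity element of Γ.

The identity e satisfies e * x = x for all x, so its row in the table reproduces the column headers.
Row a reads: g, a, k, u, n, f, d, r — exactly the header order. So a is the identity.
(Structurally, Γ here is isomorphic to the quaternion group Q_8.)

a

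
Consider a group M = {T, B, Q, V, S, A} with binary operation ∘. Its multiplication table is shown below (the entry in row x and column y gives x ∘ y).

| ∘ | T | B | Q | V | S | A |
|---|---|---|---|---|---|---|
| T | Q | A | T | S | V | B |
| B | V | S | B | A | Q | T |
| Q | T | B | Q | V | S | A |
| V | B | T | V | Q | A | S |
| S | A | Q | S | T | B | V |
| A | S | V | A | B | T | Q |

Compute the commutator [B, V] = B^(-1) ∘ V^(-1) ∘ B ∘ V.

Identity is Q; from the table B^(-1) = S and V^(-1) = V.
S ∘ V = T
T ∘ B = A
A ∘ V = B

B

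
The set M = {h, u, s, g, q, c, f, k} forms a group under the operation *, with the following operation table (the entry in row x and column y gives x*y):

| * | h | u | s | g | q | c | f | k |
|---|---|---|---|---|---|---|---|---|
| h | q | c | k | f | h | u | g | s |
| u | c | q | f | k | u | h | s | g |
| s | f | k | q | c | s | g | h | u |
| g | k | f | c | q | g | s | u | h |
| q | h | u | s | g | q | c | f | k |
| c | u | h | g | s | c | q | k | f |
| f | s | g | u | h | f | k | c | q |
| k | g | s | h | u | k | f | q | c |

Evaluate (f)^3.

f^1 = f
f^2 = f*f = c
f^3 = c*f = k
(Structurally, M here is isomorphic to the dihedral group D_4.)

k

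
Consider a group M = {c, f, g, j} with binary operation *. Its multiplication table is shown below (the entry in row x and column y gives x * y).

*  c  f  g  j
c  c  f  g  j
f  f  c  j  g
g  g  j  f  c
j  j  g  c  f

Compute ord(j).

The identity element is c (its row matches the header).
j^1 = j
j^2 = j * j = f
j^3 = f * j = g
j^4 = g * j = c
The first power of j equal to the identity is j^4, so ord(j) = 4.
(Structurally, M here is isomorphic to the cyclic group Z_4.)

4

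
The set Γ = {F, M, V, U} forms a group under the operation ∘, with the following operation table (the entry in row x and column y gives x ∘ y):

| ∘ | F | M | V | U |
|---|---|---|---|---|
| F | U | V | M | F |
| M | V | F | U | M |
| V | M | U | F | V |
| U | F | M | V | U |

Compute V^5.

V^1 = V
V^2 = V ∘ V = F
V^3 = F ∘ V = M
V^4 = M ∘ V = U
V^5 = U ∘ V = V
(Structurally, Γ here is isomorphic to the cyclic group Z_4.)

V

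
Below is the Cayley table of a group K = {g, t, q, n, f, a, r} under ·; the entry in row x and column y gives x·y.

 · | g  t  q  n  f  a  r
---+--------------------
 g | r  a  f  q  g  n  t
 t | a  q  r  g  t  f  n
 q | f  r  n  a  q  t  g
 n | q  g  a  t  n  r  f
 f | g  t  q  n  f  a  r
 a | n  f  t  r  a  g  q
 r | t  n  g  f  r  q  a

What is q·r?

g

Read row q, column r: q·r = g.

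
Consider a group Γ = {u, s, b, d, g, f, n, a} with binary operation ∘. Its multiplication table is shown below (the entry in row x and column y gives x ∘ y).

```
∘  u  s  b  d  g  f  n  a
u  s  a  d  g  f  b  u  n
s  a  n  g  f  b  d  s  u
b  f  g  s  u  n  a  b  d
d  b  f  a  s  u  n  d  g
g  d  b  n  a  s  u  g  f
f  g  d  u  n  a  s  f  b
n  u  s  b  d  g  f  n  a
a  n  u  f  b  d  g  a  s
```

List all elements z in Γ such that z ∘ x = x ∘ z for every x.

{n, s}

An element z is central iff its row equals its column in the table.
For u: u ∘ g = f ≠ d = g ∘ u, so u ∉ Z.
Checking each element this way leaves Z(Γ) = {n, s}.
(Structurally, Γ here is isomorphic to the quaternion group Q_8.)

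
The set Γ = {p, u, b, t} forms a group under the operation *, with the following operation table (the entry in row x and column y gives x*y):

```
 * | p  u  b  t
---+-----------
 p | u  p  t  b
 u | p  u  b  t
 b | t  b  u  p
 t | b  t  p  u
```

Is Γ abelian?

Yes

Check whether the table is symmetric across its main diagonal.
Every entry (row x, col y) equals the entry (row y, col x), so Γ is abelian.
(In fact Γ ≅ the Klein four-group V_4.)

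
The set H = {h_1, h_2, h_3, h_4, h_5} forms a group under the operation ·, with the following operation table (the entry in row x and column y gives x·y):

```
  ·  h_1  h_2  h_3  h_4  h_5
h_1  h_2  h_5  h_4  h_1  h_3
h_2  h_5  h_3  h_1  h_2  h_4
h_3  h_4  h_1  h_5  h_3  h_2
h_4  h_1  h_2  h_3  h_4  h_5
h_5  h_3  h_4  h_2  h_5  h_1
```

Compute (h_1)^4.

h_1^1 = h_1
h_1^2 = h_1·h_1 = h_2
h_1^3 = h_2·h_1 = h_5
h_1^4 = h_5·h_1 = h_3

h_3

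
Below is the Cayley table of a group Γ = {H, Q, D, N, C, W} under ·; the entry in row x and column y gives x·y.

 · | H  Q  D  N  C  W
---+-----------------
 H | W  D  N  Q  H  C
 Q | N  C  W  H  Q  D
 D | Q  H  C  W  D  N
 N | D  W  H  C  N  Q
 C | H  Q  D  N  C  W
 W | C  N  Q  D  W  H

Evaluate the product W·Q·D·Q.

D

W·Q = N
N·D = H
H·Q = D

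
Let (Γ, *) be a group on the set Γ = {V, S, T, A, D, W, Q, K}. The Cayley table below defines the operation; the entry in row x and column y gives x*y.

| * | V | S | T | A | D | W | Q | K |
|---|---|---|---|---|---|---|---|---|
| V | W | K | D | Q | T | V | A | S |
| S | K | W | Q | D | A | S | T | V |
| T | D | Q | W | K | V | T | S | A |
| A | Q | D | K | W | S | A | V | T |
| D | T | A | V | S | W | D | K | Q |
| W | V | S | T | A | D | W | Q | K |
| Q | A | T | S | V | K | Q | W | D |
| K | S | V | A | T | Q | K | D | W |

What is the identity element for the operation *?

W

The identity e satisfies e*x = x for all x, so its row in the table reproduces the column headers.
Row W reads: V, S, T, A, D, W, Q, K — exactly the header order. So W is the identity.
(Structurally, Γ here is isomorphic to the elementary abelian group (Z_2)^3.)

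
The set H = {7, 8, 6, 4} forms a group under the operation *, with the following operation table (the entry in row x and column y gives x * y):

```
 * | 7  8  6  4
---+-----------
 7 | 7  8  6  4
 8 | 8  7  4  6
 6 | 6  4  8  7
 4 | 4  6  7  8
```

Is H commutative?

Check whether the table is symmetric across its main diagonal.
Every entry (row x, col y) equals the entry (row y, col x), so H is abelian.
(In fact H ≅ the cyclic group Z_4.)

Yes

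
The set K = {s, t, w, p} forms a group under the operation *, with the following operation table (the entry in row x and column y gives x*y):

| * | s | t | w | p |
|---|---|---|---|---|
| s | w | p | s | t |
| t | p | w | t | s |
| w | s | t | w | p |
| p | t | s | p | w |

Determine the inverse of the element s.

s

First locate the identity: row w matches the header, so w is the identity.
Scan row s for w: s*s = w. Hence s^(-1) = s.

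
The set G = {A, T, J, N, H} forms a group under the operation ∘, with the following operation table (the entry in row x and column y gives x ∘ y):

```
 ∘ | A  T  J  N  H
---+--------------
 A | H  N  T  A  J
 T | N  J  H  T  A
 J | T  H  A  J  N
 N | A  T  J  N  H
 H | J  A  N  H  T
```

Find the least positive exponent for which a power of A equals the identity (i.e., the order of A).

5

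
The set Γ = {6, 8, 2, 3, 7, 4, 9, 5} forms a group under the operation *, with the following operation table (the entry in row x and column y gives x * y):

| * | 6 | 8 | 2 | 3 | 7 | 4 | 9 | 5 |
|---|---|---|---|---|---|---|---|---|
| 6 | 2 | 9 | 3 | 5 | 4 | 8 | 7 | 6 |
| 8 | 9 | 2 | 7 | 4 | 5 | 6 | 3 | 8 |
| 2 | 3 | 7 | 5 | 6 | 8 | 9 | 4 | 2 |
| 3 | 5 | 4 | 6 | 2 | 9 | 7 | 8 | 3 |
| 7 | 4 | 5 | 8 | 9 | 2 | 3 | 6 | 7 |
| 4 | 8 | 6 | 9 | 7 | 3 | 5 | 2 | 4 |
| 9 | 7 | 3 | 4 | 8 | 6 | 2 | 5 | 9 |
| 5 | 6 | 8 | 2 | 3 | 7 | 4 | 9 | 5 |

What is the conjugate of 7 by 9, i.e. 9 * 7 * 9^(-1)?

7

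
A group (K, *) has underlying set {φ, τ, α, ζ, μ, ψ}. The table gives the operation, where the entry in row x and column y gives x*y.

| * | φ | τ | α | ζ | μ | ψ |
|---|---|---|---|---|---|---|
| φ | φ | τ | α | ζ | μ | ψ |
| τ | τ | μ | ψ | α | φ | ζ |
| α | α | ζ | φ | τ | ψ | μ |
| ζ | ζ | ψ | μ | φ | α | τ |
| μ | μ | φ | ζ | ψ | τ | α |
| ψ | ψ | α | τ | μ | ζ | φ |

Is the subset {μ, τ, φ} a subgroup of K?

Yes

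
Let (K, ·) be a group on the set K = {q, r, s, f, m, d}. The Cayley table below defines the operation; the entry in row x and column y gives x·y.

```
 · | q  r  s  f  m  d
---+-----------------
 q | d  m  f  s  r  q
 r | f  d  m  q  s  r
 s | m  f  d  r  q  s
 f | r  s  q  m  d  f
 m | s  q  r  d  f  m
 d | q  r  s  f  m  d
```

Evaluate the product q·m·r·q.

q·m = r
r·r = d
d·q = q
(Structurally, K here is isomorphic to the symmetric group S_3.)

q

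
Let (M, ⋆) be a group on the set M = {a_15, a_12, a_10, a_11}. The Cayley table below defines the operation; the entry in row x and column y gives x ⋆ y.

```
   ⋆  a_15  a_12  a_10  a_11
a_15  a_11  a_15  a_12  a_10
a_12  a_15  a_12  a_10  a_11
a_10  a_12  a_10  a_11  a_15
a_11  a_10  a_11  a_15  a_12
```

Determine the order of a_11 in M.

The identity element is a_12 (its row matches the header).
a_11^1 = a_11
a_11^2 = a_11 ⋆ a_11 = a_12
The first power of a_11 equal to the identity is a_11^2, so ord(a_11) = 2.
(Structurally, M here is isomorphic to the cyclic group Z_4.)

2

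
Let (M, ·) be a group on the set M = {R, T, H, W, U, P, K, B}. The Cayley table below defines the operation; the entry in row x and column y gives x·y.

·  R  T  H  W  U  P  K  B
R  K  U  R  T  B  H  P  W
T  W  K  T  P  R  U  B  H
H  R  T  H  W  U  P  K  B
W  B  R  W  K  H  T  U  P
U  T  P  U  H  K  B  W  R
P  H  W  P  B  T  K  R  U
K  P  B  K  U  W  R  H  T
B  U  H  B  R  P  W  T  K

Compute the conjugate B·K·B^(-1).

The identity is H. In row B, the entry H sits in column T, so B^(-1) = T.
B·K = T
T·T = K

K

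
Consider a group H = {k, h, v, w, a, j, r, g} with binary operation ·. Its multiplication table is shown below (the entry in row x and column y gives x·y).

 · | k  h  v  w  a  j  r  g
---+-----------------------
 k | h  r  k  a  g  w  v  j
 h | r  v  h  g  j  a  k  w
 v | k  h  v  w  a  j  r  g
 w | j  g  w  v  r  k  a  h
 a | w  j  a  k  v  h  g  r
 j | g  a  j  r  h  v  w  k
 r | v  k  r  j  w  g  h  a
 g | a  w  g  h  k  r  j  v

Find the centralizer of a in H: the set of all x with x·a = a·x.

{a, h, j, v}

Compare row a with column a entry by entry.
j·a = h = a·j, so j commutes with a.
r·a = w but a·r = g, so r does not.
Collecting the elements that commute with a: C(a) = {a, h, j, v}.
(Structurally, H here is isomorphic to the dihedral group D_4.)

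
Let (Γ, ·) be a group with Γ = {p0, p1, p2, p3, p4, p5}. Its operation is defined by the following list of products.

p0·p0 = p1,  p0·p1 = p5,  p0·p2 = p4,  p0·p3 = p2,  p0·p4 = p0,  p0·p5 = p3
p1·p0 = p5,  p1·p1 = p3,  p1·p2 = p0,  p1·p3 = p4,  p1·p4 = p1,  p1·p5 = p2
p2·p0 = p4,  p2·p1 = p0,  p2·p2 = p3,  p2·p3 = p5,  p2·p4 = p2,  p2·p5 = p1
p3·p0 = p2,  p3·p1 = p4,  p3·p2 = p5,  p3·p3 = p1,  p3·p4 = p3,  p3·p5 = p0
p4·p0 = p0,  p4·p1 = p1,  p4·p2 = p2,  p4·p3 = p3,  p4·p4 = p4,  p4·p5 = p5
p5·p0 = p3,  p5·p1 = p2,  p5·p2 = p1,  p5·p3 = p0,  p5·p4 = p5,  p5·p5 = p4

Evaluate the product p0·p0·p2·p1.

p0·p0 = p1
p1·p2 = p0
p0·p1 = p5

p5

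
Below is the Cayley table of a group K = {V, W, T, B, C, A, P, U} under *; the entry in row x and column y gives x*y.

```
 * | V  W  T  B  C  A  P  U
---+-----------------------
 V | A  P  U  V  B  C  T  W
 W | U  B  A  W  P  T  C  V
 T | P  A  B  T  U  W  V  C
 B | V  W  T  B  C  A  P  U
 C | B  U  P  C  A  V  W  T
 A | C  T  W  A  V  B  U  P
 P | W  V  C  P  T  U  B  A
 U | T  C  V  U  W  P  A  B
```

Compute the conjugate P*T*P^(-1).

The identity is B. In row P, the entry B sits in column P, so P^(-1) = P.
P*T = C
C*P = W

W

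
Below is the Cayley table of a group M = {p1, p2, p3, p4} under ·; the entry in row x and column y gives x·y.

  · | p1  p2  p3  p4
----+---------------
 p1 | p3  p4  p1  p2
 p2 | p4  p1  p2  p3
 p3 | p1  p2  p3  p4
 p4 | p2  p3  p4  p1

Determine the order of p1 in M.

2

The identity element is p3 (its row matches the header).
p1^1 = p1
p1^2 = p1·p1 = p3
The first power of p1 equal to the identity is p1^2, so ord(p1) = 2.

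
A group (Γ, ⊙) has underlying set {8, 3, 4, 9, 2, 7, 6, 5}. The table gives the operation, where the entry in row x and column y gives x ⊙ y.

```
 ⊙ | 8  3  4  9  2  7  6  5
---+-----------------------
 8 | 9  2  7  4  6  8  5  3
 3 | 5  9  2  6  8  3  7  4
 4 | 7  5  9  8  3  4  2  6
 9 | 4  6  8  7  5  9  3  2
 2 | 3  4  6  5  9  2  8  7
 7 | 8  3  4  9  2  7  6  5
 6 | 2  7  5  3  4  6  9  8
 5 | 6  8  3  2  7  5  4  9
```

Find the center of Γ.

An element z is central iff its row equals its column in the table.
For 5: 5 ⊙ 4 = 3 ≠ 6 = 4 ⊙ 5, so 5 ∉ Z.
Checking each element this way leaves Z(Γ) = {7, 9}.

{7, 9}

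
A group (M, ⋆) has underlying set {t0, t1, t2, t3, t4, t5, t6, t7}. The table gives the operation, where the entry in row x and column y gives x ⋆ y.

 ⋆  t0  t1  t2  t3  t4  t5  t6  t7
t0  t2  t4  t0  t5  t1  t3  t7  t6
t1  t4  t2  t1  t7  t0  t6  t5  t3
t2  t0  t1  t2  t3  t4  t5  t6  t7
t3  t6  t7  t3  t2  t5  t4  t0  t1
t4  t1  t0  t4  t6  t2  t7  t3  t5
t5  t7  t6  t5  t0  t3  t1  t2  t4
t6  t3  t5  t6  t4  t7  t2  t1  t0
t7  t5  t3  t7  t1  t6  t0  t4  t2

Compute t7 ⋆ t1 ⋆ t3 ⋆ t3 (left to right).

t3

t7 ⋆ t1 = t3
t3 ⋆ t3 = t2
t2 ⋆ t3 = t3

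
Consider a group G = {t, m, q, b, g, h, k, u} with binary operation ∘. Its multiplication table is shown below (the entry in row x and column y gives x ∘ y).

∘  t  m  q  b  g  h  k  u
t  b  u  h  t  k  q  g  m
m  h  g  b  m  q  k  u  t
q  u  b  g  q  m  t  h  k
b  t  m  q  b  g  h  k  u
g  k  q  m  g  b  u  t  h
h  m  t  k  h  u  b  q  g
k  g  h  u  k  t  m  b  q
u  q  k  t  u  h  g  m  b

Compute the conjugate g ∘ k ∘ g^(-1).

k

The identity is b. In row g, the entry b sits in column g, so g^(-1) = g.
g ∘ k = t
t ∘ g = k
(Structurally, G here is isomorphic to the dihedral group D_4.)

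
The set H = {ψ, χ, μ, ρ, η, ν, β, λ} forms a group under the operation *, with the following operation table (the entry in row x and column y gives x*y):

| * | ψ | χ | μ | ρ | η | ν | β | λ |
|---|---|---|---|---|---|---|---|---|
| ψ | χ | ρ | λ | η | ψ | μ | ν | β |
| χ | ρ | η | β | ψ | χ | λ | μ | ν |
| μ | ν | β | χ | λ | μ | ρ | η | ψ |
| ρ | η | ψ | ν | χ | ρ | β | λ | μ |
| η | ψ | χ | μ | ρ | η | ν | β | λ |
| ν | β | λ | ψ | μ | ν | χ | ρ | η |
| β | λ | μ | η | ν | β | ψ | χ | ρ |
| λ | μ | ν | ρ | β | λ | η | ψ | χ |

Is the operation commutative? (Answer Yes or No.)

λ*μ = ρ but μ*λ = ψ.
Since λ and μ do not commute, H is not abelian.

No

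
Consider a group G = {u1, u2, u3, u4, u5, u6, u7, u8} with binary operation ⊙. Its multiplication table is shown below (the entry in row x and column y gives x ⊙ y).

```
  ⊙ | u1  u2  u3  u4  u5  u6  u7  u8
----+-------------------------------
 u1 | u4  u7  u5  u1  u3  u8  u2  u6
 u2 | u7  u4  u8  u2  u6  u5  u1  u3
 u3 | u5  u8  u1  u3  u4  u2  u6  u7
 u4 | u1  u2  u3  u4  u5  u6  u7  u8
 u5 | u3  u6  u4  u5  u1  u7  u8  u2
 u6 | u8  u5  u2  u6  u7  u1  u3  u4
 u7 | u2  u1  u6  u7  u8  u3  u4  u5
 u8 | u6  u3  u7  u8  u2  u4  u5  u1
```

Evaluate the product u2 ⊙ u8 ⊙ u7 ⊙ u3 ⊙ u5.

u2 ⊙ u8 = u3
u3 ⊙ u7 = u6
u6 ⊙ u3 = u2
u2 ⊙ u5 = u6

u6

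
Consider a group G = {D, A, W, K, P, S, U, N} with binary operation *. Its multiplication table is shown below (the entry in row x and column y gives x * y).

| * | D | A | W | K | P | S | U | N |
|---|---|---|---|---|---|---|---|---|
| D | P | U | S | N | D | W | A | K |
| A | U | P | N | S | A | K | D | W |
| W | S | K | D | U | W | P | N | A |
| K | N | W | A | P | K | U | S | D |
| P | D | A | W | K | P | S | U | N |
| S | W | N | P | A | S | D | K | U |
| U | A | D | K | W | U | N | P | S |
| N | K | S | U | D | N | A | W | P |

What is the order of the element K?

2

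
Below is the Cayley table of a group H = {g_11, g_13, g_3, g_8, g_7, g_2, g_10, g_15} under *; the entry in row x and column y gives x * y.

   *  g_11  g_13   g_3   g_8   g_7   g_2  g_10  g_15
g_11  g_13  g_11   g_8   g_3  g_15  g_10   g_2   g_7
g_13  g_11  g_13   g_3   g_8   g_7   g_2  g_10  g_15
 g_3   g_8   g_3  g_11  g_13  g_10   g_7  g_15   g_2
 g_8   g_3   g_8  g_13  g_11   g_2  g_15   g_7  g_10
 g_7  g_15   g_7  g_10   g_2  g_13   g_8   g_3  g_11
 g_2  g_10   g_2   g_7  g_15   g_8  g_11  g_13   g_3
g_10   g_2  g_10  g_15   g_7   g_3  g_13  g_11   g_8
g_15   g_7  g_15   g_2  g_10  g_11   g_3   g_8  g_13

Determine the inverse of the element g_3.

First locate the identity: row g_13 matches the header, so g_13 is the identity.
Scan row g_3 for g_13: g_3 * g_8 = g_13. Hence g_3^(-1) = g_8.

g_8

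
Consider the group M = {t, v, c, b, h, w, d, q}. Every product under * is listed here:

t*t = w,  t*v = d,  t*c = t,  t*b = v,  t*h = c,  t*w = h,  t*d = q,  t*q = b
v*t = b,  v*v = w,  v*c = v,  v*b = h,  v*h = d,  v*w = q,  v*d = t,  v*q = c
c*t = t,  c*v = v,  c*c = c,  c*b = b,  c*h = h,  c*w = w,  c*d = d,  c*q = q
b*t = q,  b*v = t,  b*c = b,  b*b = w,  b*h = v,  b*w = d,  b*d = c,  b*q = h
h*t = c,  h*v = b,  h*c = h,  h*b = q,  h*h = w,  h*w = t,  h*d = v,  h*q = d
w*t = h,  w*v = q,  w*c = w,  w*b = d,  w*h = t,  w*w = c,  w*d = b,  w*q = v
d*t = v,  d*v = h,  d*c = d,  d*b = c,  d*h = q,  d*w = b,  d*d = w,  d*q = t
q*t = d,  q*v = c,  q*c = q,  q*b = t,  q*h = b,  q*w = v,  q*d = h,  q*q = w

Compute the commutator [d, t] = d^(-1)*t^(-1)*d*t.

w

Identity is c; from the table d^(-1) = b and t^(-1) = h.
b*h = v
v*d = t
t*t = w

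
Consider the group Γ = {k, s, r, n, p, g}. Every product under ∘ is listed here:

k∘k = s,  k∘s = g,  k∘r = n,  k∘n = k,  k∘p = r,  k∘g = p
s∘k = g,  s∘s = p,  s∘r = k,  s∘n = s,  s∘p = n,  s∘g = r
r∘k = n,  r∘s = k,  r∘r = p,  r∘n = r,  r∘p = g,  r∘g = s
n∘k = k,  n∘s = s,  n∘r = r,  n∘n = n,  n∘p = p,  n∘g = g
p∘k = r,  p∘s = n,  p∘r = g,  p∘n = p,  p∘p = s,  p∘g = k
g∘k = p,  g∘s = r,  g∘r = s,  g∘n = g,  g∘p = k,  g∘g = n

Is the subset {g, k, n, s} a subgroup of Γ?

No

g ∘ s = r, which is not in {g, k, n, s}.
The subset is not closed under ∘, so it is not a subgroup.
(Structurally, Γ here is isomorphic to the cyclic group Z_6.)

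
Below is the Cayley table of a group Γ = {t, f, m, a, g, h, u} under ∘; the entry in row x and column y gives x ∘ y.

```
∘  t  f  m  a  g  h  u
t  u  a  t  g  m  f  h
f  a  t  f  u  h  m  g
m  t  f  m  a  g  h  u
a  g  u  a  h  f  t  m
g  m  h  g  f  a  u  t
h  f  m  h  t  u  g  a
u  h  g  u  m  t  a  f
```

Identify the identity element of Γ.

The identity e satisfies e ∘ x = x for all x, so its row in the table reproduces the column headers.
Row m reads: t, f, m, a, g, h, u — exactly the header order. So m is the identity.

m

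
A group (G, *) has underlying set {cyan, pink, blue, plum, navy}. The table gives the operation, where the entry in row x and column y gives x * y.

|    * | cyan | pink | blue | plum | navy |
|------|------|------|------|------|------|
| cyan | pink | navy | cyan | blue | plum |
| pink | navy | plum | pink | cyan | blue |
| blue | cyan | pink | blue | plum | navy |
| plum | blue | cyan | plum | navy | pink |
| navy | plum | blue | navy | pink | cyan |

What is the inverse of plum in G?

First locate the identity: row blue matches the header, so blue is the identity.
Scan row plum for blue: plum * cyan = blue. Hence plum^(-1) = cyan.
(Structurally, G here is isomorphic to the cyclic group Z_5.)

cyan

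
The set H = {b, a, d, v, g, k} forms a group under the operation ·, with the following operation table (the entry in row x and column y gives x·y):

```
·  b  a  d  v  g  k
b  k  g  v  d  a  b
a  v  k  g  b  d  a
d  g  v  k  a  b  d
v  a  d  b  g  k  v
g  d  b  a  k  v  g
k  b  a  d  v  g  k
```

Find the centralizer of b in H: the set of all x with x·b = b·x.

Compare row b with column b entry by entry.
v·b = a but b·v = d, so v does not.
Collecting the elements that commute with b: C(b) = {b, k}.

{b, k}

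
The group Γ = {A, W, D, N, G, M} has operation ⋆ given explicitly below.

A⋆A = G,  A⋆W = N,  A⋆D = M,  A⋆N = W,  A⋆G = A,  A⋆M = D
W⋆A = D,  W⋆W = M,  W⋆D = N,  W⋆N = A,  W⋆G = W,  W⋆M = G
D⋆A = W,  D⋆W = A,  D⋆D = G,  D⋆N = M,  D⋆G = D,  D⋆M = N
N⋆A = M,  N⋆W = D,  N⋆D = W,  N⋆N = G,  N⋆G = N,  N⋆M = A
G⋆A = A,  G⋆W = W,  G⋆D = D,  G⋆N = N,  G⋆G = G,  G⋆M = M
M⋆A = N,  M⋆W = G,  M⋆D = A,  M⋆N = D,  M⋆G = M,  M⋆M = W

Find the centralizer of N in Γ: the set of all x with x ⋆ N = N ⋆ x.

Compare row N with column N entry by entry.
M ⋆ N = D but N ⋆ M = A, so M does not.
Collecting the elements that commute with N: C(N) = {G, N}.

{G, N}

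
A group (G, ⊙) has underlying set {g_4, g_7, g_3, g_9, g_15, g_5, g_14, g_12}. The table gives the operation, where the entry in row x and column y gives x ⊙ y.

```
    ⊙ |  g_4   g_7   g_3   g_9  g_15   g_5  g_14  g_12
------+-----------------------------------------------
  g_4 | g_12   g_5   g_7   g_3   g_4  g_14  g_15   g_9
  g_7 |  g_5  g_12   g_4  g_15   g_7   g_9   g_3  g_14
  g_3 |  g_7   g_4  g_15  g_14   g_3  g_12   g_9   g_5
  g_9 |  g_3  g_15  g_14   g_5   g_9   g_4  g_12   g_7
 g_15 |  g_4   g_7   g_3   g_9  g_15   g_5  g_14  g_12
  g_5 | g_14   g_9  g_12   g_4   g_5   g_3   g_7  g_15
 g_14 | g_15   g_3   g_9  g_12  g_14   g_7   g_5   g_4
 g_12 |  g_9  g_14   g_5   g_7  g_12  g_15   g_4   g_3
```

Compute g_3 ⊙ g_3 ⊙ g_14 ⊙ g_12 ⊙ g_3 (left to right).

g_7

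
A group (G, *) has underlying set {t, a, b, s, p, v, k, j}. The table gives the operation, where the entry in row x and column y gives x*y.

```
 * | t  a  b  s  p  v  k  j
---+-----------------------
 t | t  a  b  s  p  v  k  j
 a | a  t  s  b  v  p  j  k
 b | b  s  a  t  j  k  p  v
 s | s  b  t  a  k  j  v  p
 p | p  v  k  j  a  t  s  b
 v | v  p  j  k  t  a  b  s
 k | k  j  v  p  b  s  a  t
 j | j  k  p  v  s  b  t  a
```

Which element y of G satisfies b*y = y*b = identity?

First locate the identity: row t matches the header, so t is the identity.
Scan row b for t: b*s = t. Hence b^(-1) = s.
(Structurally, G here is isomorphic to the quaternion group Q_8.)

s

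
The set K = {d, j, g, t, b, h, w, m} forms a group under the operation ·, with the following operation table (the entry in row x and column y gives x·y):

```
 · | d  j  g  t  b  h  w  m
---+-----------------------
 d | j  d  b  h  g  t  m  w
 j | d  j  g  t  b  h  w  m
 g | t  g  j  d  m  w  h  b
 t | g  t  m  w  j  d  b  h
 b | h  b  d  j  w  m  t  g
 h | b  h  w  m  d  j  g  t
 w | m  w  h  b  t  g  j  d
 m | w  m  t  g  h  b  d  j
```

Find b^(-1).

First locate the identity: row j matches the header, so j is the identity.
Scan row b for j: b·t = j. Hence b^(-1) = t.
(Structurally, K here is isomorphic to the dihedral group D_4.)

t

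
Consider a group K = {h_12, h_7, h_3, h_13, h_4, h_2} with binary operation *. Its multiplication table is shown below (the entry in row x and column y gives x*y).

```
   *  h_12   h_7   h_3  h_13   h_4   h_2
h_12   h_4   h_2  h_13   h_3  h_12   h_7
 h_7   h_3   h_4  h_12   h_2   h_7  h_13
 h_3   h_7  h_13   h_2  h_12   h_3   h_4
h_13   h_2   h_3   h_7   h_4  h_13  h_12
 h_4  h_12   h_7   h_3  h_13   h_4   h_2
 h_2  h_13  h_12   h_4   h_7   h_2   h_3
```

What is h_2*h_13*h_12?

h_2*h_13 = h_7
h_7*h_12 = h_3

h_3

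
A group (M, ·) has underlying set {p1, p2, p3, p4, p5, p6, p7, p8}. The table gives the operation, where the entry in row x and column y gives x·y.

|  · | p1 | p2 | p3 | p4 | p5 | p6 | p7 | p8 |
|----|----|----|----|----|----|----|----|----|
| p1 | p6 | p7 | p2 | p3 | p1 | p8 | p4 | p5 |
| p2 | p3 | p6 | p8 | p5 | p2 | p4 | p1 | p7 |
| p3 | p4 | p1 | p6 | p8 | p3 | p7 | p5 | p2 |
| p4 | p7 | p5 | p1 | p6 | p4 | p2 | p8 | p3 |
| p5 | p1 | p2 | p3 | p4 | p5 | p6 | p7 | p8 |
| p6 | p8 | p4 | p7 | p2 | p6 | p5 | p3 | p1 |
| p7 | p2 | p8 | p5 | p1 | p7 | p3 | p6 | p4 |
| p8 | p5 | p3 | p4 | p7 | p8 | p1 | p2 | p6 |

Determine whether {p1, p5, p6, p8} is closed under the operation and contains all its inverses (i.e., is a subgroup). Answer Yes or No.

{p1, p5, p6, p8} contains the identity p5.
Checking products: every product of two elements of {p1, p5, p6, p8} (read from the table) lies in {p1, p5, p6, p8}, so the set is closed.
In a finite group, a nonempty closed subset is a subgroup. So {p1, p5, p6, p8} ≤ M.

Yes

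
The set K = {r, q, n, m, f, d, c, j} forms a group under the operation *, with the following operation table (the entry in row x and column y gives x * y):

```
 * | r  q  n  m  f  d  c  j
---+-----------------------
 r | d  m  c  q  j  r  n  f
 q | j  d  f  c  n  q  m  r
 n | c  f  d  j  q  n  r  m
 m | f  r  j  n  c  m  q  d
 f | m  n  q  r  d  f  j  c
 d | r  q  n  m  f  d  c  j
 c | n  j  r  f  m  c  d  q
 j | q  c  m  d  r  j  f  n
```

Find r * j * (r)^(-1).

The identity is d. In row r, the entry d sits in column r, so r^(-1) = r.
r * j = f
f * r = m
(Structurally, K here is isomorphic to the dihedral group D_4.)

m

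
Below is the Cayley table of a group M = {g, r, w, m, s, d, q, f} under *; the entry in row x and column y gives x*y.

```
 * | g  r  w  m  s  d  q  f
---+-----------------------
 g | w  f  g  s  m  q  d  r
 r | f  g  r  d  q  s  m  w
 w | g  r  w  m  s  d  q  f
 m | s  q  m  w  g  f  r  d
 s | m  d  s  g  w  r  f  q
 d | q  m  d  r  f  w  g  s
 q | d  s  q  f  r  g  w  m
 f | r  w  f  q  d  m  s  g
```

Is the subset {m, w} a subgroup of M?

Yes

{m, w} contains the identity w.
Checking products: every product of two elements of {m, w} (read from the table) lies in {m, w}, so the set is closed.
In a finite group, a nonempty closed subset is a subgroup. So {m, w} ≤ M.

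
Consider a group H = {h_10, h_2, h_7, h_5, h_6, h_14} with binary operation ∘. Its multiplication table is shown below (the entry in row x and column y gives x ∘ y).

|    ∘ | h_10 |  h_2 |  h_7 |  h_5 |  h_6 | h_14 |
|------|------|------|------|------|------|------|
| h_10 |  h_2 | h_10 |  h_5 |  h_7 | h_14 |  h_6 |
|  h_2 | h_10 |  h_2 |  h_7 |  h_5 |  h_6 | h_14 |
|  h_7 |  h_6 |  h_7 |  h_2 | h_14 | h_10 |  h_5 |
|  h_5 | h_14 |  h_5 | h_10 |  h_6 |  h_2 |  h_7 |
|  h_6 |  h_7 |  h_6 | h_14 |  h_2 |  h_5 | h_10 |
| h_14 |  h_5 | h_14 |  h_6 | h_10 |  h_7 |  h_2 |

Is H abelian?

No

h_5 ∘ h_10 = h_14 but h_10 ∘ h_5 = h_7.
Since h_5 and h_10 do not commute, H is not abelian.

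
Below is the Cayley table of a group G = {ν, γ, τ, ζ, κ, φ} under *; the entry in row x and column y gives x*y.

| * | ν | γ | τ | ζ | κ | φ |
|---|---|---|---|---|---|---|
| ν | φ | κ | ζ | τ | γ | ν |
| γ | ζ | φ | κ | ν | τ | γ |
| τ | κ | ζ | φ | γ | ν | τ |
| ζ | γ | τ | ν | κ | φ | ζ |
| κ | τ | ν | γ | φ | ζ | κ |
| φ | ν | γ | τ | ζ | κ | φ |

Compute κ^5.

ζ

κ^1 = κ
κ^2 = κ*κ = ζ
κ^3 = ζ*κ = φ
κ^4 = φ*κ = κ
κ^5 = κ*κ = ζ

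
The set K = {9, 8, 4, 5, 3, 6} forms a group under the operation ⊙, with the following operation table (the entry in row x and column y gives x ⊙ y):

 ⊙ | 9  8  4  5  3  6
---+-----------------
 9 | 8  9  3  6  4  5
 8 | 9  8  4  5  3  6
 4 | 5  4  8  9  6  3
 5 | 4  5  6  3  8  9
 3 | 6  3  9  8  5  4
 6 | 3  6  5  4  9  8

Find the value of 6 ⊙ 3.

Read row 6, column 3: 6 ⊙ 3 = 9.

9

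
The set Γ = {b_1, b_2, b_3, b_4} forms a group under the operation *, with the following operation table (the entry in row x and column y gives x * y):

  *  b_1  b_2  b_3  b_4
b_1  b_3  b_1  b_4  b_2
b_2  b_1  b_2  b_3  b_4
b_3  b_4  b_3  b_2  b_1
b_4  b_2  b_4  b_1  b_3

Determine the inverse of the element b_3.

b_3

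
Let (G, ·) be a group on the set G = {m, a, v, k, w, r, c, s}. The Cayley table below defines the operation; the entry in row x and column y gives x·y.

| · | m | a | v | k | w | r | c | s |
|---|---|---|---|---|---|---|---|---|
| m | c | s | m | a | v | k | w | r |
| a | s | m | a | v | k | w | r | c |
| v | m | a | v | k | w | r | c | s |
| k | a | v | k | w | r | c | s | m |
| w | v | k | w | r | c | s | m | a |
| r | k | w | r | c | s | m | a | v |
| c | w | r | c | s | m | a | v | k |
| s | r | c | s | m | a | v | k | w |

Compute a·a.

Read row a, column a: a·a = m.

m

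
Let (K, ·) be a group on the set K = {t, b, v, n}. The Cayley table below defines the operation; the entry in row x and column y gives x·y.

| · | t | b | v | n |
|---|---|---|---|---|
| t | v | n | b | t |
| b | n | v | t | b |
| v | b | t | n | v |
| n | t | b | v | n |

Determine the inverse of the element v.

First locate the identity: row n matches the header, so n is the identity.
Scan row v for n: v·v = n. Hence v^(-1) = v.

v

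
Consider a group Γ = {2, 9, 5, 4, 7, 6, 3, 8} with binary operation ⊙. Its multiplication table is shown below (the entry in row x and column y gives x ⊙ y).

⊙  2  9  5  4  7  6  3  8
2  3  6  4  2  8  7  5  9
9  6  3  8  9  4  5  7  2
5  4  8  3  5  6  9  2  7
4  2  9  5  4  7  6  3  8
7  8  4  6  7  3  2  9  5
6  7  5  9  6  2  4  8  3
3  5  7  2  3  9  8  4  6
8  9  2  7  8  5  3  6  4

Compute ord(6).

2

The identity element is 4 (its row matches the header).
6^1 = 6
6^2 = 6 ⊙ 6 = 4
The first power of 6 equal to the identity is 6^2, so ord(6) = 2.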